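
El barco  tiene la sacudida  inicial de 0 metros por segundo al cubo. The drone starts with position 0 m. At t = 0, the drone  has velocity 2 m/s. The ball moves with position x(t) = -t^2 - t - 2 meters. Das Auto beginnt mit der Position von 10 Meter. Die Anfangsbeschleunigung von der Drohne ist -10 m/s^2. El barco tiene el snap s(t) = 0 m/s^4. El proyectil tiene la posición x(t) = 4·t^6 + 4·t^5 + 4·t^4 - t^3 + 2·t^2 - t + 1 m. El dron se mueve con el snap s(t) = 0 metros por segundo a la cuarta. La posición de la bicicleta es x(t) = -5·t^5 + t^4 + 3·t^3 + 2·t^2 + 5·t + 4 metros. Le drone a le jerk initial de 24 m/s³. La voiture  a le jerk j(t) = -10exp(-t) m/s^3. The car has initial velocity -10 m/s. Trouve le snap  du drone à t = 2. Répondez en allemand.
Wir haben den Snap s(t) = 0. Durch Einsetzen von t = 2: s(2) = 0.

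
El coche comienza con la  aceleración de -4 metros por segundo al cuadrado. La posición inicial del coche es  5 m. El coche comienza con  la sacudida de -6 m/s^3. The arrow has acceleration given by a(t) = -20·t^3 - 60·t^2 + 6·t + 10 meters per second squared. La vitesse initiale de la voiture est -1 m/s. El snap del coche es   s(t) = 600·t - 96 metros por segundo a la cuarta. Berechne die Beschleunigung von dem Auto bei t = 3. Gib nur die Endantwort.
a(3) = 2246.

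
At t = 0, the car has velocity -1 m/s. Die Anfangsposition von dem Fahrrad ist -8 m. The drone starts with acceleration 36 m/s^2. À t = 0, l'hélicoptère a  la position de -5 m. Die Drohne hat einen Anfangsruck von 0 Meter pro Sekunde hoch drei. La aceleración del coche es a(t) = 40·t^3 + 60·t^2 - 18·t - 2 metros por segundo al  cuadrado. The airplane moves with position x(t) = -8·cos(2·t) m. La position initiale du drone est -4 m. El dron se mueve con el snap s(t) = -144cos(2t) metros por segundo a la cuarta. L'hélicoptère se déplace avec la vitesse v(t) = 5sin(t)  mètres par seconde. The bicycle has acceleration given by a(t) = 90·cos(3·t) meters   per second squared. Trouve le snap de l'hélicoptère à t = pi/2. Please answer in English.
To solve this, we need to take 3 derivatives of our velocity equation v(t) = 5·sin(t). The derivative of velocity gives acceleration: a(t) = 5·cos(t). Differentiating acceleration, we get jerk: j(t) = -5·sin(t). The derivative of jerk gives snap: s(t) = -5·cos(t). Using s(t) = -5·cos(t) and substituting t = pi/2, we find s = 0.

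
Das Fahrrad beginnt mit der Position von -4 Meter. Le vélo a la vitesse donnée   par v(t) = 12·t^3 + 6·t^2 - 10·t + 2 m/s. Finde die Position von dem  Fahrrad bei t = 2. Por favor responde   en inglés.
We must find the integral of our velocity equation v(t) = 12·t^3 + 6·t^2 - 10·t + 2 1 time. Integrating velocity and using the initial condition x(0) = -4, we get x(t) = 3·t^4 + 2·t^3 - 5·t^2 + 2·t - 4. Using x(t) = 3·t^4 + 2·t^3 - 5·t^2 + 2·t - 4 and substituting t = 2, we find x = 44.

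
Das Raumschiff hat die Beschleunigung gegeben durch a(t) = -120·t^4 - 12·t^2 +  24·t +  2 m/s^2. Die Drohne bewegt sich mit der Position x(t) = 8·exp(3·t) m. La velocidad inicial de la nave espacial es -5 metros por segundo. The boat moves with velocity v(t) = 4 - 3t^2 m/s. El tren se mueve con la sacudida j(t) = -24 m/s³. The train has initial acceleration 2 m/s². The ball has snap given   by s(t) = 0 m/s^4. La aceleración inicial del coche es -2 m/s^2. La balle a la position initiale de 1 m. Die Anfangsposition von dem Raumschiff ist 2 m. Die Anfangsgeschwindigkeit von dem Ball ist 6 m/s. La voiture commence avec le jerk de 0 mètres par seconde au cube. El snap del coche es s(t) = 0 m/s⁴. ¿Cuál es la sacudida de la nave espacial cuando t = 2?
Para resolver esto, necesitamos tomar 1 derivada de nuestra ecuación de la aceleración a(t) = -120·t^4 - 12·t^2 + 24·t + 2. Tomando d/dt de a(t), encontramos j(t) = -480·t^3 - 24·t + 24. Usando j(t) = -480·t^3 - 24·t + 24 y sustituyendo t = 2, encontramos j = -3864.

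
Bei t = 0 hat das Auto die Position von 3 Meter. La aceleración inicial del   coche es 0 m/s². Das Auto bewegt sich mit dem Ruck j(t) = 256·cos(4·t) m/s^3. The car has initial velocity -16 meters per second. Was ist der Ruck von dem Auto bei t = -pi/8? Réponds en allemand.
Wir haben den Ruck j(t) = 256·cos(4·t). Durch Einsetzen von t = -pi/8: j(-pi/8) = 0.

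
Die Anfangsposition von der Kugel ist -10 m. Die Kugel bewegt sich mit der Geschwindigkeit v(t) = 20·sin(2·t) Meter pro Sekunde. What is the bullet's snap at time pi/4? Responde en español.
Partiendo de la velocidad v(t) = 20·sin(2·t), tomamos 3 derivadas. Derivando la velocidad, obtenemos la aceleración: a(t) = 40·cos(2·t). Derivando la aceleración, obtenemos la sacudida: j(t) = -80·sin(2·t). Derivando la sacudida, obtenemos el snap: s(t) = -160·cos(2·t). De la ecuación del snap s(t) = -160·cos(2·t), sustituimos t = pi/4 para obtener s = 0.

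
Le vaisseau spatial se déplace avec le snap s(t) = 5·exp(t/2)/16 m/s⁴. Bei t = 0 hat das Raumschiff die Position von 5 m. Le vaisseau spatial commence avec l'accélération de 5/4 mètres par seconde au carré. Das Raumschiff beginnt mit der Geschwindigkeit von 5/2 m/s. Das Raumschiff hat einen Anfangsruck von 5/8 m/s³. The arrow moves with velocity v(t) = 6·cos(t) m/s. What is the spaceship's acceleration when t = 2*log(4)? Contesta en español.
Debemos encontrar la antiderivada de nuestra ecuación del snap s(t) = 5·exp(t/2)/16 2 veces. La antiderivada del snap es la sacudida. Usando j(0) = 5/8, obtenemos j(t) = 5·exp(t/2)/8. Integrando la sacudida y usando la condición inicial a(0) = 5/4, obtenemos a(t) = 5·exp(t/2)/4. Tenemos la aceleración a(t) = 5·exp(t/2)/4. Sustituyendo t = 2*log(4): a(2*log(4)) = 5.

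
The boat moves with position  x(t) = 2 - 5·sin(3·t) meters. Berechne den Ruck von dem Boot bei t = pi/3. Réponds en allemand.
Ausgehend von der Position x(t) = 2 - 5·sin(3·t), nehmen wir 3 Ableitungen. Die Ableitung von der Position ergibt die Geschwindigkeit: v(t) = -15·cos(3·t). Durch Ableiten von der Geschwindigkeit erhalten wir die Beschleunigung: a(t) = 45·sin(3·t). Die Ableitung von der Beschleunigung ergibt den Ruck: j(t) = 135·cos(3·t). Wir haben den Ruck j(t) = 135·cos(3·t). Durch Einsetzen von t = pi/3: j(pi/3) = -135.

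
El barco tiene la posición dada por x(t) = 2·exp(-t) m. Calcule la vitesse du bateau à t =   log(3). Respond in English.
To solve this, we need to take 1 derivative of our position equation x(t) = 2·exp(-t). Differentiating position, we get velocity: v(t) = -2·exp(-t). We have velocity v(t) = -2·exp(-t). Substituting t = log(3): v(log(3)) = -2/3.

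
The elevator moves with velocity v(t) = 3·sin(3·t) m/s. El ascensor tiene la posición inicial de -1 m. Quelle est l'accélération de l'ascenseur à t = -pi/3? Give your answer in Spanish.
Debemos derivar nuestra ecuación de la velocidad v(t) = 3·sin(3·t) 1 vez. La derivada de la velocidad da la aceleración: a(t) = 9·cos(3·t). Tenemos la aceleración a(t) = 9·cos(3·t). Sustituyendo t = -pi/3: a(-pi/3) = -9.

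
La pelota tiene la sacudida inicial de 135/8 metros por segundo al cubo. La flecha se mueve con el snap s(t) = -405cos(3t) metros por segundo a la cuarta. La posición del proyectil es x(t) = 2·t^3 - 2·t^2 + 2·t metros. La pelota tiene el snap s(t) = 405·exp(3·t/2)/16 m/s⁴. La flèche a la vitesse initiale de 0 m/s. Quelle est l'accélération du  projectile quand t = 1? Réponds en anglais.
We must differentiate our position equation x(t) = 2·t^3 - 2·t^2 + 2·t 2 times. Differentiating position, we get velocity: v(t) = 6·t^2 - 4·t + 2. Differentiating velocity, we get acceleration: a(t) = 12·t - 4. We have acceleration a(t) = 12·t - 4. Substituting t = 1: a(1) = 8.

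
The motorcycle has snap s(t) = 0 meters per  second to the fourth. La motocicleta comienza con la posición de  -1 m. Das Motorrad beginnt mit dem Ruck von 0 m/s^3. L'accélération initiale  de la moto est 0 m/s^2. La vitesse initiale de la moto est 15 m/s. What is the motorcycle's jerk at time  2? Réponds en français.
Pour résoudre ceci, nous devons prendre 1 intégrale de notre équation du snap s(t) = 0. En prenant ∫s(t)dt et en appliquant j(0) = 0, nous trouvons j(t) = 0. En utilisant j(t) = 0 et en substituant t = 2, nous trouvons j = 0.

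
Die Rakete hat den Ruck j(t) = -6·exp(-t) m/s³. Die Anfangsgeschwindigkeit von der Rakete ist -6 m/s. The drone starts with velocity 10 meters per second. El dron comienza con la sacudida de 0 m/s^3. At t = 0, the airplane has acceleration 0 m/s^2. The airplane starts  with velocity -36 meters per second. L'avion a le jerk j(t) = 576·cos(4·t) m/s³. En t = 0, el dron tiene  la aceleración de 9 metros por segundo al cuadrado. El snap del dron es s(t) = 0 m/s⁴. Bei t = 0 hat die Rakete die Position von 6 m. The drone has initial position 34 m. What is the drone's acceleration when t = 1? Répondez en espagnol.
Debemos encontrar la integral de nuestra ecuación del snap s(t) = 0 2 veces. La antiderivada del snap, con j(0) = 0, da la sacudida: j(t) = 0. La antiderivada de la sacudida, con a(0) = 9, da la aceleración: a(t) = 9. Usando a(t) = 9 y sustituyendo t = 1, encontramos a = 9.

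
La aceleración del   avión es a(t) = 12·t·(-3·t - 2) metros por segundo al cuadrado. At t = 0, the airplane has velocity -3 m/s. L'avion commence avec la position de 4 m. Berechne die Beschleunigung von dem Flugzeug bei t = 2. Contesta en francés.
En utilisant a(t) = 12·t·(-3·t - 2) et en substituant t = 2, nous trouvons a = -192.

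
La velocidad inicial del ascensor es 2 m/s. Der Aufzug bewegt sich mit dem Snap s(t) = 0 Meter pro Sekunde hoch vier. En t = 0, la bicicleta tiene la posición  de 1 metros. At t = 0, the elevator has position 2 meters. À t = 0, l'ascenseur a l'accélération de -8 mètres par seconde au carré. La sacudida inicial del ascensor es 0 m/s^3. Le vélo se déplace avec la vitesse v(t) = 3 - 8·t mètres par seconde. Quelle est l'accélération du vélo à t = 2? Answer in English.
We must differentiate our velocity equation v(t) = 3 - 8·t 1 time. Taking d/dt of v(t), we find a(t) = -8. Using a(t) = -8 and substituting t = 2, we find a = -8.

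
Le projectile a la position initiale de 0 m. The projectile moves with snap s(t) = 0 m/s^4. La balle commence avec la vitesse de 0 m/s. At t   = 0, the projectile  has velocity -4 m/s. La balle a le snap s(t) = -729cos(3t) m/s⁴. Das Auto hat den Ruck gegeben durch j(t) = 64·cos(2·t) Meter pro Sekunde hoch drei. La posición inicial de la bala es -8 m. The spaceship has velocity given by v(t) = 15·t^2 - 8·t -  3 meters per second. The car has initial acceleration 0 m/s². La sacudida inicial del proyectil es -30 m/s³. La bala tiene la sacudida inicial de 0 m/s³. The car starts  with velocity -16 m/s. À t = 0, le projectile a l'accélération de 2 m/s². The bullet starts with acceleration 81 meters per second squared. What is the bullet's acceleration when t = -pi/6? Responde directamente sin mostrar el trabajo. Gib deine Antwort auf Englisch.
a(-pi/6) = 0.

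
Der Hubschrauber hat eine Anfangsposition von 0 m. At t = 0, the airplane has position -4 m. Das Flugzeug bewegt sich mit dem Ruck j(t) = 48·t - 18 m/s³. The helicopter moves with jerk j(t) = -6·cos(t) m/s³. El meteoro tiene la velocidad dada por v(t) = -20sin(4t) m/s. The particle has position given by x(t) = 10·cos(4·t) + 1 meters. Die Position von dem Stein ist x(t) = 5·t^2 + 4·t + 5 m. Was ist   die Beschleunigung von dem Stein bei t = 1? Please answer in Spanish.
Partiendo de la posición x(t) = 5·t^2 + 4·t + 5, tomamos 2 derivadas. Tomando d/dt de x(t), encontramos v(t) = 10·t + 4. Tomando d/dt de v(t), encontramos a(t) = 10. De la ecuación de la aceleración a(t) = 10, sustituimos t = 1 para obtener a = 10.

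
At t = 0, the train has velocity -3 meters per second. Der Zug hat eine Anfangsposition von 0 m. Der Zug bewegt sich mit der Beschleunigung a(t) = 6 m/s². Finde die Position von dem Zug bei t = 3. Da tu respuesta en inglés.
To find the answer, we compute 2 antiderivatives of a(t) = 6. Finding the integral of a(t) and using v(0) = -3: v(t) = 6·t - 3. The integral of velocity, with x(0) = 0, gives position: x(t) = 3·t^2 - 3·t. From the given position equation x(t) = 3·t^2 - 3·t, we substitute t = 3 to get x = 18.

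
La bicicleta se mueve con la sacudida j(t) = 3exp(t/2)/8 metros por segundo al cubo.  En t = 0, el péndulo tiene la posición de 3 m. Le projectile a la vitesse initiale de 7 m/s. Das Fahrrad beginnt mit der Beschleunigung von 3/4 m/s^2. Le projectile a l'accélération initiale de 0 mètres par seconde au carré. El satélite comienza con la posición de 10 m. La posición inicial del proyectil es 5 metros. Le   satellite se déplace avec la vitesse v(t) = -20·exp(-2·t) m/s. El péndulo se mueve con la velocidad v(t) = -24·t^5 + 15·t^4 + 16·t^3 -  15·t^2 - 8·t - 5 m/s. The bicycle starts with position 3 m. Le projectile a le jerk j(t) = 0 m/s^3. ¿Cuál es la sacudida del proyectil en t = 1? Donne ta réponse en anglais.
We have jerk j(t) = 0. Substituting t = 1: j(1) = 0.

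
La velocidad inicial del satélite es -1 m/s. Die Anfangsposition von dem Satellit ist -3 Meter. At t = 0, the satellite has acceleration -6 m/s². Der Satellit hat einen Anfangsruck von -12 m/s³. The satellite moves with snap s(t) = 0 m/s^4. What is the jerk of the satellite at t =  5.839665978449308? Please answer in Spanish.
Para resolver esto, necesitamos tomar 1 antiderivada de nuestra ecuación del snap s(t) = 0. Tomando ∫s(t)dt y aplicando j(0) = -12, encontramos j(t) = -12. Tenemos la sacudida j(t) = -12. Sustituyendo t = 5.839665978449308: j(5.839665978449308) = -12.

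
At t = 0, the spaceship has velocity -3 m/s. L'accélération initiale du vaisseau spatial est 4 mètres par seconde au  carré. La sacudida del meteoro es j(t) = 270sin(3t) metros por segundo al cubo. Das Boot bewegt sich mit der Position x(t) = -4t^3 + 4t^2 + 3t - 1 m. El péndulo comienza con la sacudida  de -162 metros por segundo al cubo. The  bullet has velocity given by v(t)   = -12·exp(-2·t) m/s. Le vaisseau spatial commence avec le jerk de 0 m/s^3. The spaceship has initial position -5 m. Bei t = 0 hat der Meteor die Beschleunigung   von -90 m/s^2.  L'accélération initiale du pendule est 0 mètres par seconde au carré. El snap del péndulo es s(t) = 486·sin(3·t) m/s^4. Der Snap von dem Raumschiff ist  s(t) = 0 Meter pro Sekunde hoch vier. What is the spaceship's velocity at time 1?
To solve this, we need to take 3 integrals of our snap equation s(t) = 0. The integral of snap is jerk. Using j(0) = 0, we get j(t) = 0. The integral of jerk is acceleration. Using a(0) = 4, we get a(t) = 4. Integrating acceleration and using the initial condition v(0) = -3, we get v(t) = 4·t - 3. We have velocity v(t) = 4·t - 3. Substituting t = 1: v(1) = 1.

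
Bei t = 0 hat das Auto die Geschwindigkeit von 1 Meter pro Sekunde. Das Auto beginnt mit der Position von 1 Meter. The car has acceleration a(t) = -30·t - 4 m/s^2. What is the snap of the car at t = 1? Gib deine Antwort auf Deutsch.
Um dies zu lösen, müssen wir 2 Ableitungen unserer Gleichung für die Beschleunigung a(t) = -30·t - 4 nehmen. Die Ableitung von der Beschleunigung ergibt den Ruck: j(t) = -30. Mit d/dt von j(t) finden wir s(t) = 0. Mit s(t) = 0 und Einsetzen von t = 1, finden wir s = 0.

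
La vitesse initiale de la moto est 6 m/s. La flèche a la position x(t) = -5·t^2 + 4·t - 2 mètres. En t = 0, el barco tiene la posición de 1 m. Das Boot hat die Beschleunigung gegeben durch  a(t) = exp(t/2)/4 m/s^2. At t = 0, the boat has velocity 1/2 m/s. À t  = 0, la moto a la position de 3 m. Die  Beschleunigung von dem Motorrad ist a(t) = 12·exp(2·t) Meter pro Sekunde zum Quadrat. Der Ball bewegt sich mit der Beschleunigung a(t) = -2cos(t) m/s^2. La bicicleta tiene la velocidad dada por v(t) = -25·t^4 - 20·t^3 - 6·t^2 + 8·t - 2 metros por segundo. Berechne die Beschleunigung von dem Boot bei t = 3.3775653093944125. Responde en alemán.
Aus der Gleichung für die Beschleunigung a(t) = exp(t/2)/4, setzen wir t = 3.3775653093944125 ein und erhalten a = 1.35322183494166.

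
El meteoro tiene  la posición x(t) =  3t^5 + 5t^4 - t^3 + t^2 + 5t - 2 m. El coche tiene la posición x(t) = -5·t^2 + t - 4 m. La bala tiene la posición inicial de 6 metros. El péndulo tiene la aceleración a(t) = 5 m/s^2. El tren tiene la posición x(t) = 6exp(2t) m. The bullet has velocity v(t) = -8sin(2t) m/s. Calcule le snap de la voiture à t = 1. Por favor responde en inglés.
We must differentiate our position equation x(t) = -5·t^2 + t - 4 4 times. Taking d/dt of x(t), we find v(t) = 1 - 10·t. The derivative of velocity gives acceleration: a(t) = -10. The derivative of acceleration gives jerk: j(t) = 0. The derivative of jerk gives snap: s(t) = 0. Using s(t) = 0 and substituting t = 1, we find s = 0.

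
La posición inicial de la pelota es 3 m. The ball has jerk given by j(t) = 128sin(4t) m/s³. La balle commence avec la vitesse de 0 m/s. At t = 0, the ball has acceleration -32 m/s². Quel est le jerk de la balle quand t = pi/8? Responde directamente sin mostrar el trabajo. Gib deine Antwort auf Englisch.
j(pi/8) = 128.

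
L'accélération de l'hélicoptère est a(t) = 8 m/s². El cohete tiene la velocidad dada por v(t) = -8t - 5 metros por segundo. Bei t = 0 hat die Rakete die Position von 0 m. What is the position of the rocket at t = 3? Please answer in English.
To solve this, we need to take 1 antiderivative of our velocity equation v(t) = -8·t - 5. The integral of velocity, with x(0) = 0, gives position: x(t) = -4·t^2 - 5·t. We have position x(t) = -4·t^2 - 5·t. Substituting t = 3: x(3) = -51.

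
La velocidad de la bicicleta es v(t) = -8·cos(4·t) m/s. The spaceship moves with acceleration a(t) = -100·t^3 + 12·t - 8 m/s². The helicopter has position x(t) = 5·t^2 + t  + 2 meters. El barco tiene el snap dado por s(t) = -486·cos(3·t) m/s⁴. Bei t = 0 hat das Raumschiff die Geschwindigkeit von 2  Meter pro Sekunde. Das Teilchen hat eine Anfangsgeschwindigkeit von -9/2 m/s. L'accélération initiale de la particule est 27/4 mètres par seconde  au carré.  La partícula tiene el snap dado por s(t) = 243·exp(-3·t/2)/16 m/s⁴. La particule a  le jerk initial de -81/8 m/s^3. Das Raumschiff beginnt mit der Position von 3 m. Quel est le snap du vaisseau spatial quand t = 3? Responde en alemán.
Ausgehend von der Beschleunigung a(t) = -100·t^3 + 12·t - 8, nehmen wir 2 Ableitungen. Die Ableitung von der Beschleunigung ergibt den Ruck: j(t) = 12 - 300·t^2. Die Ableitung von dem Ruck ergibt den Snap: s(t) = -600·t. Wir haben den Snap s(t) = -600·t. Durch Einsetzen von t = 3: s(3) = -1800.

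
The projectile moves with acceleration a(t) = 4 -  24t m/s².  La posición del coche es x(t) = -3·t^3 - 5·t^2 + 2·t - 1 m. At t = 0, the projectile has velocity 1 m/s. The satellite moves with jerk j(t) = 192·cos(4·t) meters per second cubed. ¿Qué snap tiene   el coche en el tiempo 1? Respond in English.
Starting from position x(t) = -3·t^3 - 5·t^2 + 2·t - 1, we take 4 derivatives. The derivative of position gives velocity: v(t) = -9·t^2 - 10·t + 2. The derivative of velocity gives acceleration: a(t) = -18·t - 10. Taking d/dt of a(t), we find j(t) = -18. The derivative of jerk gives snap: s(t) = 0. We have snap s(t) = 0. Substituting t = 1: s(1) = 0.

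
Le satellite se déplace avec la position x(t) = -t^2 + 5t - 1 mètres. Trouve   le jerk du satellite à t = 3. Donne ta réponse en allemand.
Wir müssen unsere Gleichung für die Position x(t) = -t^2 + 5·t - 1 3-mal ableiten. Durch Ableiten von der Position erhalten wir die Geschwindigkeit: v(t) = 5 - 2·t. Die Ableitung von der Geschwindigkeit ergibt die Beschleunigung: a(t) = -2. Durch Ableiten von der Beschleunigung erhalten wir den Ruck: j(t) = 0. Mit j(t) = 0 und Einsetzen von t = 3, finden wir j = 0.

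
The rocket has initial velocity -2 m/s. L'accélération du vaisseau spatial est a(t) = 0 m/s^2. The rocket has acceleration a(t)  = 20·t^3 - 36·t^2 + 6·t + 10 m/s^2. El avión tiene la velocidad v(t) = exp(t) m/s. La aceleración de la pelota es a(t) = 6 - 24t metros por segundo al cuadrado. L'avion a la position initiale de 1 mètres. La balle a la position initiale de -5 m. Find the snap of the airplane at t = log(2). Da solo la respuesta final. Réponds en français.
À t = log(2), s = 2.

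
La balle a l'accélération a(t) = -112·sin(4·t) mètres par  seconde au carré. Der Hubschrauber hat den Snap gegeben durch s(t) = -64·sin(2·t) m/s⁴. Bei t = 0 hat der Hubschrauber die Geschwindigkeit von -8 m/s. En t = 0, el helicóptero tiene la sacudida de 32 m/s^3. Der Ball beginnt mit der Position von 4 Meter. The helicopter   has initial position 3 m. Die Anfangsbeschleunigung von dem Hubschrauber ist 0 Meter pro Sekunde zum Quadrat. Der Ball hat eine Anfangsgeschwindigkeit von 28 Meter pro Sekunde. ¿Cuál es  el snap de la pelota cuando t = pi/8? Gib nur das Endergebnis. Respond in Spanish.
El snap en t = pi/8 es s = 1792.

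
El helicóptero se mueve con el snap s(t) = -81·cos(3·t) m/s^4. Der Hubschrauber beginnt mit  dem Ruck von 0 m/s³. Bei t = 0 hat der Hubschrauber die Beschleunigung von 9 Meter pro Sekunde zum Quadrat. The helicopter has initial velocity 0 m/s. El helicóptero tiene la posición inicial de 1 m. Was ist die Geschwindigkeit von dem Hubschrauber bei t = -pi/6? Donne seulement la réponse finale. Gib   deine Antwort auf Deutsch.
Die Geschwindigkeit bei t = -pi/6 ist v = -3.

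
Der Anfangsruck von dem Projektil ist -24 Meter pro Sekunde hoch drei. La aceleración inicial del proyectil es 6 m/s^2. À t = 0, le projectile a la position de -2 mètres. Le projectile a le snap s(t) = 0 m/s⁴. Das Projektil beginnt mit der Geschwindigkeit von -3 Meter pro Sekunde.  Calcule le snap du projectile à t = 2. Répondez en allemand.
Mit s(t) = 0 und Einsetzen von t = 2, finden wir s = 0.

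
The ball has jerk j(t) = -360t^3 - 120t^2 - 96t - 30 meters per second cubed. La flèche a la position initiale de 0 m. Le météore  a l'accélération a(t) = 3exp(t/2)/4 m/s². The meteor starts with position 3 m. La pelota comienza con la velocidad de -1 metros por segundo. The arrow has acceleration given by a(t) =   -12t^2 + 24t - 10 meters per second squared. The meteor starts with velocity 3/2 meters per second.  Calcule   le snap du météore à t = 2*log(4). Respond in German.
Ausgehend von der Beschleunigung a(t) = 3·exp(t/2)/4, nehmen wir 2 Ableitungen. Mit d/dt von a(t) finden wir j(t) = 3·exp(t/2)/8. Durch Ableiten von dem Ruck erhalten wir den Snap: s(t) = 3·exp(t/2)/16. Mit s(t) = 3·exp(t/2)/16 und Einsetzen von t = 2*log(4), finden wir s = 3/4.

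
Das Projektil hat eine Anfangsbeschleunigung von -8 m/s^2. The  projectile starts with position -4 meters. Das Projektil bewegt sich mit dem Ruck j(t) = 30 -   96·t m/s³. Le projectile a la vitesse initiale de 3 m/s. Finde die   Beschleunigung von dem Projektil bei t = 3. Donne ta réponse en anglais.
Starting from jerk j(t) = 30 - 96·t, we take 1 integral. Integrating jerk and using the initial condition a(0) = -8, we get a(t) = -48·t^2 + 30·t - 8. We have acceleration a(t) = -48·t^2 + 30·t - 8. Substituting t = 3: a(3) = -350.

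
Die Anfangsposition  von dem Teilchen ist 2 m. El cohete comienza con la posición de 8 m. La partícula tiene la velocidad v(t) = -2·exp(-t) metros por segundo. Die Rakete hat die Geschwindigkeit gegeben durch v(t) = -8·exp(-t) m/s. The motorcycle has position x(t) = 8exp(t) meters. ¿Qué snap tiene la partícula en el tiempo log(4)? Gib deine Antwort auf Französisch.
En partant de la vitesse v(t) = -2·exp(-t), nous prenons 3 dérivées. La dérivée de la vitesse donne l'accélération: a(t) = 2·exp(-t). En dérivant l'accélération, nous obtenons le jerk: j(t) = -2·exp(-t). La dérivée du jerk donne le snap: s(t) = 2·exp(-t). Nous avons le snap s(t) = 2·exp(-t). En substituant t = log(4): s(log(4)) = 1/2.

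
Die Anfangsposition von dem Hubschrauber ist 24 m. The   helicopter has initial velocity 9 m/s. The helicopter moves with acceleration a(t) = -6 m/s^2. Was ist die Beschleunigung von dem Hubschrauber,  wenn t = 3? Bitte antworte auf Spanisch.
Tenemos la aceleración a(t) = -6. Sustituyendo t = 3: a(3) = -6.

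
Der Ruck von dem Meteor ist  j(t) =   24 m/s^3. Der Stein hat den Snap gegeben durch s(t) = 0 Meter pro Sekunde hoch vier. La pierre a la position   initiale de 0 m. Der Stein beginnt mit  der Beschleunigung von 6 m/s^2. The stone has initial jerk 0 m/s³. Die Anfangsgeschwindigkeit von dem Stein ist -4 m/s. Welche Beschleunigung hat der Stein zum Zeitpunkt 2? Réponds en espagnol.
Para resolver esto, necesitamos tomar 2 integrales de nuestra ecuación del snap s(t) = 0. Integrando el snap y usando la condición inicial j(0) = 0, obtenemos j(t) = 0. Tomando ∫j(t)dt y aplicando a(0) = 6, encontramos a(t) = 6. Tenemos la aceleración a(t) = 6. Sustituyendo t = 2: a(2) = 6.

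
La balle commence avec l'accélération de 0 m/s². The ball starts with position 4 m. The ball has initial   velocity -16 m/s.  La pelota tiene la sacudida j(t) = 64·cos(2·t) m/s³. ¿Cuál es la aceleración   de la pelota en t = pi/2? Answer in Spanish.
Necesitamos integrar nuestra ecuación de la sacudida j(t) = 64·cos(2·t) 1 vez. Tomando ∫j(t)dt y aplicando a(0) = 0, encontramos a(t) = 32·sin(2·t). De la ecuación de la aceleración a(t) = 32·sin(2·t), sustituimos t = pi/2 para obtener a = 0.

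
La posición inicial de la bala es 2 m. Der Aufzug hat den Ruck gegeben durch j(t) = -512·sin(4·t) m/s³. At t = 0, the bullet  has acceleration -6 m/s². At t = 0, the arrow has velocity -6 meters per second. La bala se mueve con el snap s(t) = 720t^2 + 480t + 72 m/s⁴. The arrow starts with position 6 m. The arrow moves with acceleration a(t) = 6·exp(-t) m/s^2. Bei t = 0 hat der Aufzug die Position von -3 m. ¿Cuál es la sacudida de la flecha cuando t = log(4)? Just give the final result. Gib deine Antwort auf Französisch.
j(log(4)) = -3/2.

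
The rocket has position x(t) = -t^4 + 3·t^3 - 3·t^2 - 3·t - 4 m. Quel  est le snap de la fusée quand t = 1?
En partant de la position x(t) = -t^4 + 3·t^3 - 3·t^2 - 3·t - 4, nous prenons 4 dérivées. En prenant d/dt de x(t), nous trouvons v(t) = -4·t^3 + 9·t^2 - 6·t - 3. En prenant d/dt de v(t), nous trouvons a(t) = -12·t^2 + 18·t - 6. En prenant d/dt de a(t), nous trouvons j(t) = 18 - 24·t. En dérivant le jerk, nous obtenons le snap: s(t) = -24. De l'équation du snap s(t) = -24, nous substituons t = 1 pour obtenir s = -24.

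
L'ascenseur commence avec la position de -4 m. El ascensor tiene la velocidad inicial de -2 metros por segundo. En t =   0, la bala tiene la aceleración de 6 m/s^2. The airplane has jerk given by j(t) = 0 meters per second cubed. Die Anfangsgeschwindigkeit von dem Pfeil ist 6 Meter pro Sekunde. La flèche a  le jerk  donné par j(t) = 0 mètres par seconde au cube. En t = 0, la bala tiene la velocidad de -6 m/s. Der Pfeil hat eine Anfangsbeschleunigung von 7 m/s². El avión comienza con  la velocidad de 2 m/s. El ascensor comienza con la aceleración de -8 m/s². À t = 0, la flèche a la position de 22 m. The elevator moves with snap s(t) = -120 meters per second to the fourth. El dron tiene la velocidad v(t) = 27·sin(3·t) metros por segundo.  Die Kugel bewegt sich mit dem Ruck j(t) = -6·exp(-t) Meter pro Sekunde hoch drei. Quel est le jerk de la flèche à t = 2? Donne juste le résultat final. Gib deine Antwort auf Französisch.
j(2) = 0.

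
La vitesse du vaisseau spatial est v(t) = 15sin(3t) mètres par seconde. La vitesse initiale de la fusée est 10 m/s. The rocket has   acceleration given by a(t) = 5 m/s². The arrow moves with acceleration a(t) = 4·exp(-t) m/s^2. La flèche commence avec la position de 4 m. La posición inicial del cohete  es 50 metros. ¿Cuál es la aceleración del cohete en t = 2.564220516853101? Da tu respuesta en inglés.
We have acceleration a(t) = 5. Substituting t = 2.564220516853101: a(2.564220516853101) = 5.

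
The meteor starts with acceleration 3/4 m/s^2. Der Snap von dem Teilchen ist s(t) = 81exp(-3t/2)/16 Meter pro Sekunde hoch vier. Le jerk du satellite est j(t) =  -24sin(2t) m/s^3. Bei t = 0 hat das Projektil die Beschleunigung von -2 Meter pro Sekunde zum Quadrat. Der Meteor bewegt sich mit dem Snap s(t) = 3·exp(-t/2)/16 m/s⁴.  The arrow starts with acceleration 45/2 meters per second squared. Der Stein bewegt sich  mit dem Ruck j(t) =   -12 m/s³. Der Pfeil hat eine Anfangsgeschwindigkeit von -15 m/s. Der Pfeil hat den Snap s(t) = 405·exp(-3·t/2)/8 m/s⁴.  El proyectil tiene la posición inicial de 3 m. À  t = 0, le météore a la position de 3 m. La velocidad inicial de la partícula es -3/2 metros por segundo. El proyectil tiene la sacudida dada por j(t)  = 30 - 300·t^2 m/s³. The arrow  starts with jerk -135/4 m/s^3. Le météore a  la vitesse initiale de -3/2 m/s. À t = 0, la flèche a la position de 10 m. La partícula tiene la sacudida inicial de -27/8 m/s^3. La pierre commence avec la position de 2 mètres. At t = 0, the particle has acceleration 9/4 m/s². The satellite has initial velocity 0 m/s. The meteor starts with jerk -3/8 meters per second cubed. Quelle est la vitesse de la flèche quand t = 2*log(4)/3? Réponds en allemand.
Ausgehend von dem Snap s(t) = 405·exp(-3·t/2)/8, nehmen wir 3 Stammfunktionen. Das Integral von dem Snap, mit j(0) = -135/4, ergibt den Ruck: j(t) = -135·exp(-3·t/2)/4. Mit ∫j(t)dt und Anwendung von a(0) = 45/2, finden wir a(t) = 45·exp(-3·t/2)/2. Durch Integration von der Beschleunigung und Verwendung der Anfangsbedingung v(0) = -15, erhalten wir v(t) = -15·exp(-3·t/2). Mit v(t) = -15·exp(-3·t/2) und Einsetzen von t = 2*log(4)/3, finden wir v = -15/4.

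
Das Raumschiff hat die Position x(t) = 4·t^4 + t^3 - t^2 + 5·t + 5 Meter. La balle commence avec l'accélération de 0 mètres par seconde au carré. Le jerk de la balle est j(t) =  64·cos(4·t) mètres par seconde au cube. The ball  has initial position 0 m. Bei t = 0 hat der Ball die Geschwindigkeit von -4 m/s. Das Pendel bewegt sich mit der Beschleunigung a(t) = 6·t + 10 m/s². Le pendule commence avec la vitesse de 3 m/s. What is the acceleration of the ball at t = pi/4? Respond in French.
Nous devons trouver l'intégrale de notre équation du jerk j(t) = 64·cos(4·t) 1 fois. L'intégrale du jerk est l'accélération. En utilisant a(0) = 0, nous obtenons a(t) = 16·sin(4·t). En utilisant a(t) = 16·sin(4·t) et en substituant t = pi/4, nous trouvons a = 0.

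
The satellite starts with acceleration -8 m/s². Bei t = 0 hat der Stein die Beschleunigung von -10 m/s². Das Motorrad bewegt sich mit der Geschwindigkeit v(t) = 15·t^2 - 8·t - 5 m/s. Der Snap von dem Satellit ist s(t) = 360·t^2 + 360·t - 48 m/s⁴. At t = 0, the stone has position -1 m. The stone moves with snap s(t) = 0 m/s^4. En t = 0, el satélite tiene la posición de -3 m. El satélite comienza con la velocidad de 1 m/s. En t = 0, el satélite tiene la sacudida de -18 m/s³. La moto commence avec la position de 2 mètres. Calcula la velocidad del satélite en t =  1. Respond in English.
We need to integrate our snap equation s(t) = 360·t^2 + 360·t - 48 3 times. Taking ∫s(t)dt and applying j(0) = -18, we find j(t) = 120·t^3 + 180·t^2 - 48·t - 18. Finding the integral of j(t) and using a(0) = -8: a(t) = 30·t^4 + 60·t^3 - 24·t^2 - 18·t - 8. The integral of acceleration, with v(0) = 1, gives velocity: v(t) = 6·t^5 + 15·t^4 - 8·t^3 - 9·t^2 - 8·t + 1. We have velocity v(t) = 6·t^5 + 15·t^4 - 8·t^3 - 9·t^2 - 8·t + 1. Substituting t = 1: v(1) = -3.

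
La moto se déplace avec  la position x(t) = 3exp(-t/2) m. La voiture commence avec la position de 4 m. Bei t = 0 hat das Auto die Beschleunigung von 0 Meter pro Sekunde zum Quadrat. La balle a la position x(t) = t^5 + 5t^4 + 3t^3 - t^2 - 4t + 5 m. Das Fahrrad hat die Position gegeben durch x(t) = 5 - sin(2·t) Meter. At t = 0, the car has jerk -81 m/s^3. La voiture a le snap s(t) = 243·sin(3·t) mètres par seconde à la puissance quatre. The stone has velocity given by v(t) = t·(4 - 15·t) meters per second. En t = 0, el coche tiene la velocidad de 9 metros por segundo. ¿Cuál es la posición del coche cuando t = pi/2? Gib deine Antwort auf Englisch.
Starting from snap s(t) = 243·sin(3·t), we take 4 integrals. The antiderivative of snap, with j(0) = -81, gives jerk: j(t) = -81·cos(3·t). The integral of jerk, with a(0) = 0, gives acceleration: a(t) = -27·sin(3·t). The antiderivative of acceleration, with v(0) = 9, gives velocity: v(t) = 9·cos(3·t). The integral of velocity is position. Using x(0) = 4, we get x(t) = 3·sin(3·t) + 4. From the given position equation x(t) = 3·sin(3·t) + 4, we substitute t = pi/2 to get x = 1.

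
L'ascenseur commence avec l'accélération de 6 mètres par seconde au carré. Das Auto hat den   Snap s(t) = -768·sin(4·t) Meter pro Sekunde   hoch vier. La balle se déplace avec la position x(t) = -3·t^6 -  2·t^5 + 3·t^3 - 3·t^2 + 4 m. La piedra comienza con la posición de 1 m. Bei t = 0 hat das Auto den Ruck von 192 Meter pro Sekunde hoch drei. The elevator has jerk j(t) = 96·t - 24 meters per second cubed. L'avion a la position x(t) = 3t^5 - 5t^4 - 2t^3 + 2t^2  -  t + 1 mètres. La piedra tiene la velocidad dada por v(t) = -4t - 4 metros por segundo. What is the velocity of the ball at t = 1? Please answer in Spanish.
Para resolver esto, necesitamos tomar 1 derivada de nuestra ecuación de la posición x(t) = -3·t^6 - 2·t^5 + 3·t^3 - 3·t^2 + 4. La derivada de la posición da la velocidad: v(t) = -18·t^5 - 10·t^4 + 9·t^2 - 6·t. De la ecuación de la velocidad v(t) = -18·t^5 - 10·t^4 + 9·t^2 - 6·t, sustituimos t = 1 para obtener v = -25.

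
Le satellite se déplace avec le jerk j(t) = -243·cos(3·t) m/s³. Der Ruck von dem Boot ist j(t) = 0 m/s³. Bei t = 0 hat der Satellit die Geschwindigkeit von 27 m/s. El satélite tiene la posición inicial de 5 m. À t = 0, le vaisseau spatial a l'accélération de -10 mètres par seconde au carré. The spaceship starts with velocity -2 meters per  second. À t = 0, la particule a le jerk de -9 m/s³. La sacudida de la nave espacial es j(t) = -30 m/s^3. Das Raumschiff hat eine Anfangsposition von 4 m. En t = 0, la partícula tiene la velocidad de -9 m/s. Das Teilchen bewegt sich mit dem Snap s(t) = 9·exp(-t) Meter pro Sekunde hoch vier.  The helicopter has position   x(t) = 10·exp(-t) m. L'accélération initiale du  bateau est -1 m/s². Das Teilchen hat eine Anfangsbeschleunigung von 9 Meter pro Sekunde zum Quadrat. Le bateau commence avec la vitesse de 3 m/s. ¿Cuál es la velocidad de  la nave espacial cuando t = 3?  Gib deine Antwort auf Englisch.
To find the answer, we compute 2 integrals of j(t) = -30. Integrating jerk and using the initial condition a(0) = -10, we get a(t) = -30·t - 10. The integral of acceleration is velocity. Using v(0) = -2, we get v(t) = -15·t^2 - 10·t - 2. Using v(t) = -15·t^2 - 10·t - 2 and substituting t = 3, we find v = -167.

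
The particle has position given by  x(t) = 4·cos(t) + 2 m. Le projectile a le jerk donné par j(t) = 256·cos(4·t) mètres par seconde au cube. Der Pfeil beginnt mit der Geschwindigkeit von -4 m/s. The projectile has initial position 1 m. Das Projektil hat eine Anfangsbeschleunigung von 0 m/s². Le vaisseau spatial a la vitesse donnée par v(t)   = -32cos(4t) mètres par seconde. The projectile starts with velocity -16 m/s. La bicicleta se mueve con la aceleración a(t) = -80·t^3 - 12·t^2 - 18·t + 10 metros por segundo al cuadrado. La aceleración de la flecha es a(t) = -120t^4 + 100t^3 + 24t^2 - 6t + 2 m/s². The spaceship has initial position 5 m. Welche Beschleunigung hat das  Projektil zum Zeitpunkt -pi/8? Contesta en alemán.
Ausgehend von dem Ruck j(t) = 256·cos(4·t), nehmen wir 1 Integral. Durch Integration von dem Ruck und Verwendung der Anfangsbedingung a(0) = 0, erhalten wir a(t) = 64·sin(4·t). Mit a(t) = 64·sin(4·t) und Einsetzen von t = -pi/8, finden wir a = -64.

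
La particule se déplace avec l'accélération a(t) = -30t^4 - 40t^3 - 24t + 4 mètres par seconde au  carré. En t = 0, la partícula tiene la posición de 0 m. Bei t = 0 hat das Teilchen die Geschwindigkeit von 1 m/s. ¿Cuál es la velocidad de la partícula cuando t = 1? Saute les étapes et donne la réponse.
La respuesta es -23.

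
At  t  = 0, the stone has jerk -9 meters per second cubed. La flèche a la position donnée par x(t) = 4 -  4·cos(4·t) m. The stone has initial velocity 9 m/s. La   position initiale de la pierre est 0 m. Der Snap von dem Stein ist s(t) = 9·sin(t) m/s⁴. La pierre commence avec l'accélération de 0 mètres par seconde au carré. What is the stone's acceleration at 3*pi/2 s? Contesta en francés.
Nous devons intégrer notre équation du snap s(t) = 9·sin(t) 2 fois. L'intégrale du snap est le jerk. En utilisant j(0) = -9, nous obtenons j(t) = -9·cos(t). En prenant ∫j(t)dt et en appliquant a(0) = 0, nous trouvons a(t) = -9·sin(t). En utilisant a(t) = -9·sin(t) et en substituant t = 3*pi/2, nous trouvons a = 9.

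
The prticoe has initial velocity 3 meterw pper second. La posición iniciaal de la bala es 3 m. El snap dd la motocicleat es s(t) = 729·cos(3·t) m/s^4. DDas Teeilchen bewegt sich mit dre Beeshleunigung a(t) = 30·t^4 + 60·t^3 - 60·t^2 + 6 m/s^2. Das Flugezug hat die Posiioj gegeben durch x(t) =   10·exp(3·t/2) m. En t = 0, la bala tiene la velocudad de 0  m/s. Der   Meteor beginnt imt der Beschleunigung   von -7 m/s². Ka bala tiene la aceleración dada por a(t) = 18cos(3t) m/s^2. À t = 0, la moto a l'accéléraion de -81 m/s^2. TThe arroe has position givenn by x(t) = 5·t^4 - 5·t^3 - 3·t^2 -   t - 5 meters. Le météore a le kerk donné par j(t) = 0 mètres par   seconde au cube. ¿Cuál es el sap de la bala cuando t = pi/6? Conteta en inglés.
We must differentiate our acceleration equation a(t) = 18·cos(3·t) 2 times. Differentiating acceleration, we get jerk: j(t) = -54·sin(3·t). Differentiating jerk, we get snap: s(t) = -162·cos(3·t). From the given snap equation s(t) = -162·cos(3·t), we substitute t = pi/6 to get s = 0.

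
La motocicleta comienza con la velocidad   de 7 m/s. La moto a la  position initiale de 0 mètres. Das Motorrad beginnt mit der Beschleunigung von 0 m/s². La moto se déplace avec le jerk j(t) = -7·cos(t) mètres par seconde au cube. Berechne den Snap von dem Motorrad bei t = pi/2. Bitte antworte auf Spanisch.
Para resolver esto, necesitamos tomar 1 derivada de nuestra ecuación de la sacudida j(t) = -7·cos(t). La derivada de la sacudida da el snap: s(t) = 7·sin(t). Usando s(t) = 7·sin(t) y sustituyendo t = pi/2, encontramos s = 7.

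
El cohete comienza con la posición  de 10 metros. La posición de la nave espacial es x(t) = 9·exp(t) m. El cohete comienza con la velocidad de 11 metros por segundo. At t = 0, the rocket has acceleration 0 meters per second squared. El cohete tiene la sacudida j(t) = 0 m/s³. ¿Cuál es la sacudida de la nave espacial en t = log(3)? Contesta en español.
Debemos derivar nuestra ecuación de la posición x(t) = 9·exp(t) 3 veces. Tomando d/dt de x(t), encontramos v(t) = 9·exp(t). La derivada de la velocidad da la aceleración: a(t) = 9·exp(t). La derivada de la aceleración da la sacudida: j(t) = 9·exp(t). Usando j(t) = 9·exp(t) y sustituyendo t = log(3), encontramos j = 27.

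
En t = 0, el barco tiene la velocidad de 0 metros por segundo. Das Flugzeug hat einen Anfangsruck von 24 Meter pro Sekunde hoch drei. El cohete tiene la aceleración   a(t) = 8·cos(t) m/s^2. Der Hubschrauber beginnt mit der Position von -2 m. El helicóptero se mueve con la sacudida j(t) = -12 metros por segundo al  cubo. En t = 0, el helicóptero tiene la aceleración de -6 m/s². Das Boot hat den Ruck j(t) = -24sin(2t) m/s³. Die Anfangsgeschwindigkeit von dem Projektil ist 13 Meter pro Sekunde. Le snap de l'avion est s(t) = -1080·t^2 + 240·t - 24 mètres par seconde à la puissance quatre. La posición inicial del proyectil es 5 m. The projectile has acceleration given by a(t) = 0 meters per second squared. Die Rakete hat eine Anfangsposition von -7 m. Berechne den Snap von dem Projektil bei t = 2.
Wir müssen unsere Gleichung für die Beschleunigung a(t) = 0 2-mal ableiten. Durch Ableiten von der Beschleunigung erhalten wir den Ruck: j(t) = 0. Mit d/dt von j(t) finden wir s(t) = 0. Wir haben den Snap s(t) = 0. Durch Einsetzen von t = 2: s(2) = 0.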